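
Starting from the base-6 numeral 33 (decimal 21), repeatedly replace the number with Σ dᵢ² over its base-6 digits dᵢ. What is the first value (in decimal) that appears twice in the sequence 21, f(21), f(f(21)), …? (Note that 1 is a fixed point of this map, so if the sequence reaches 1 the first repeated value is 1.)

21 = (3,3)_6 → 3² + 3² = 18
18 = (3,0)_6 → 3² + 0² = 9
9 = (1,3)_6 → 1² + 3² = 10
10 = (1,4)_6 → 1² + 4² = 17
17 = (2,5)_6 → 2² + 5² = 29
29 = (4,5)_6 → 4² + 5² = 41
41 = (1,0,5)_6 → 1² + 0² + 5² = 26
26 = (4,2)_6 → 4² + 2² = 20
20 = (3,2)_6 → 3² + 2² = 13
13 = (2,1)_6 → 2² + 1² = 5
5 = (5)_6 → 5² = 25
25 = (4,1)_6 → 4² + 1² = 17  — 17 already appeared earlier.

17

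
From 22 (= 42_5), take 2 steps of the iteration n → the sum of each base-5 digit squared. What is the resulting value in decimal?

16

22 = (4,2)_5 → 4² + 2² = 20
20 = (4,0)_5 → 4² + 0² = 16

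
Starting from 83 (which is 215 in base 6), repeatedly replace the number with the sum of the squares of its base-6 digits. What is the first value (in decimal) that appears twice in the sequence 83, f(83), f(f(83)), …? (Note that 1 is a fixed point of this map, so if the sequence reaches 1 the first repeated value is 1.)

25

83 = (2,1,5)_6 → 2² + 1² + 5² = 4 + 1 + 25 = 30
30 = (5,0)_6 → 5² + 0² = 25 + 0 = 25
25 = (4,1)_6 → 4² + 1² = 16 + 1 = 17
17 = (2,5)_6 → 2² + 5² = 4 + 25 = 29
29 = (4,5)_6 → 4² + 5² = 16 + 25 = 41
41 = (1,0,5)_6 → 1² + 0² + 5² = 1 + 0 + 25 = 26
26 = (4,2)_6 → 4² + 2² = 16 + 4 = 20
20 = (3,2)_6 → 3² + 2² = 9 + 4 = 13
13 = (2,1)_6 → 2² + 1² = 4 + 1 = 5
5 = (5)_6 → 5² = 25  — 25 already appeared earlier.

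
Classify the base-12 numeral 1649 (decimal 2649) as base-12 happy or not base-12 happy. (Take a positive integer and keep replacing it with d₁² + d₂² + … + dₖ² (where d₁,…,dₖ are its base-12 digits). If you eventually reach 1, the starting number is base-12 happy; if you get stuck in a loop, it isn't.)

2649 = (1,6,4,9)_12 → 1² + 6² + 4² + 9² = 1 + 36 + 16 + 81 = 134
134 = (11,2)_12 → 11² + 2² = 121 + 4 = 125
125 = (10,5)_12 → 10² + 5² = 100 + 25 = 125  — 125 already seen; the sequence cycles without reaching 1.

not base-12 happy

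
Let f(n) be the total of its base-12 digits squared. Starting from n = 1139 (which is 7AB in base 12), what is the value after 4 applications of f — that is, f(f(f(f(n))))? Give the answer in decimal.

1139 = (7,10,11)_12 → 7² + 10² + 11² = 49 + 100 + 121 = 270
270 = (1,10,6)_12 → 1² + 10² + 6² = 1 + 100 + 36 = 137
137 = (11,5)_12 → 11² + 5² = 121 + 25 = 146
146 = (1,0,2)_12 → 1² + 0² + 2² = 1 + 0 + 4 = 5

5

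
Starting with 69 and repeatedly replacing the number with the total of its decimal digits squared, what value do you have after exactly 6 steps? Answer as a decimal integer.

37

69 → 117
117 → 51
51 → 26
26 → 40
40 → 16
16 → 37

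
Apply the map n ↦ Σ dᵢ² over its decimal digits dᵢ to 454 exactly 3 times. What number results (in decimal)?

65

454 → 4² + 5² + 4² = 16 + 25 + 16 = 57
57 → 5² + 7² = 25 + 49 = 74
74 → 7² + 4² = 49 + 16 = 65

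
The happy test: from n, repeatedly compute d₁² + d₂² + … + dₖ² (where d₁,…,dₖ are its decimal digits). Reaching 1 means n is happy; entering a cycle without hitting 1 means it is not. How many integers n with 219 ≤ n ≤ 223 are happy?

1

219: 219 → 86 → 100 → 1  (reaches 1)
220: 220 → 8 → 64 → 52 → 29 → 85 → 89 → 145 → 42 → 20 → 4 → 16 → 37 → 58 → 89  (repeats 89)
221: 221 → 9 → 81 → 65 → 61 → 37 → 58 → 89 → 145 → 42 → 20 → 4 → 16 → 37  (repeats 37)
222: 222 → 12 → 5 → 25 → 29 → 85 → 89 → 145 → 42 → 20 → 4 → 16 → 37 → 58 → 89  (repeats 89)
223: 223 → 17 → 50 → 25 → 29 → 85 → 89 → 145 → 42 → 20 → 4 → 16 → 37 → 58 → 89  (repeats 89)
happy: 219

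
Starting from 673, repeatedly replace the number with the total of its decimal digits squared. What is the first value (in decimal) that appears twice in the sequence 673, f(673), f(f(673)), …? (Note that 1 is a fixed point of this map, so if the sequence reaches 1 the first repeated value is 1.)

673 → 6² + 7² + 3² = 36 + 49 + 9 = 94
94 → 9² + 4² = 81 + 16 = 97
97 → 9² + 7² = 81 + 49 = 130
130 → 1² + 3² + 0² = 1 + 9 + 0 = 10
10 → 1² + 0² = 1 + 0 = 1  — reached the fixed point 1.
1 → 1, so 1 is the first repeated value.

1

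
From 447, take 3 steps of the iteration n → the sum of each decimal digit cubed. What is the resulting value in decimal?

576

447 → 4³ + 4³ + 7³ = 64 + 64 + 343 = 471
471 → 4³ + 7³ + 1³ = 64 + 343 + 1 = 408
408 → 4³ + 0³ + 8³ = 64 + 0 + 512 = 576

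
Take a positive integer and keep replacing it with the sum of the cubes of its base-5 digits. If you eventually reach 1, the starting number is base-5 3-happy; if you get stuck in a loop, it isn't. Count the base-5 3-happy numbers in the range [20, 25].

1

20: 20 → 64 → 80 → 28 → 28  — not base-5 3-happy
21: 21 → 65 → 35 → 9 → 65  — not base-5 3-happy
22: 22 → 72 → 80 → 28 → 28  — not base-5 3-happy
23: 23 → 91 → 55 → 9 → 65 → 35 → 9  — not base-5 3-happy
24: 24 → 128 → 28 → 28  — not base-5 3-happy
25: 25 → 1  — base-5 3-happy
base-5 3-happy: 25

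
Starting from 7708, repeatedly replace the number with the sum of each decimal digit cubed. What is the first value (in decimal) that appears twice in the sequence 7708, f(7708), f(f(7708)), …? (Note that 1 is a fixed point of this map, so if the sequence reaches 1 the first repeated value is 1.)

1

7708 → 7³ + 7³ + 0³ + 8³ = 343 + 343 + 0 + 512 = 1198
1198 → 1³ + 1³ + 9³ + 8³ = 1 + 1 + 729 + 512 = 1243
1243 → 1³ + 2³ + 4³ + 3³ = 1 + 8 + 64 + 27 = 100
100 → 1³ + 0³ + 0³ = 1 + 0 + 0 = 1  — reached the fixed point 1.
1 → 1, so 1 is the first repeated value.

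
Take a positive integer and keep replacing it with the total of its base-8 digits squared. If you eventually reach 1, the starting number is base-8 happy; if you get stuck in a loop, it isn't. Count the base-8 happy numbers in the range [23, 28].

1

23: 23 → 53 → 61 → 74 → 6 → 36 → 32 → 16 → 4 → 16  (repeats 16)
24: 24 → 9 → 2 → 4 → 16 → 4  (repeats 4)
25: 25 → 10 → 5 → 25  (repeats 25)
26: 26 → 13 → 26  (repeats 26)
27: 27 → 18 → 8 → 1  (reaches 1)
28: 28 → 25 → 10 → 5 → 25  (repeats 25)
base-8 happy: 27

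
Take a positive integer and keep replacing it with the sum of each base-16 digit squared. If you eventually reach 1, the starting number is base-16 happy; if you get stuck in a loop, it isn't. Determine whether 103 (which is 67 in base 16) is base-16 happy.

103 = (6,7)_16 → 6² + 7² = 36 + 49 = 85
85 = (5,5)_16 → 5² + 5² = 25 + 25 = 50
50 = (3,2)_16 → 3² + 2² = 9 + 4 = 13
13 = (13)_16 → 13² = 169
169 = (10,9)_16 → 10² + 9² = 100 + 81 = 181
181 = (11,5)_16 → 11² + 5² = 121 + 25 = 146
146 = (9,2)_16 → 9² + 2² = 81 + 4 = 85  — 85 already seen; the sequence cycles without reaching 1.

not base-16 happy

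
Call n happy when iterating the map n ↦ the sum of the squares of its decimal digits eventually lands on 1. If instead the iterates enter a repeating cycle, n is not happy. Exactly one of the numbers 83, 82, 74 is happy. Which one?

82

83: 83 → 73 → 58 → 89 → 145 → 42 → 20 → 4 → 16 → 37 → 58  — repeats 58 (not happy)
82: 82 → 68 → 100 → 1  — reaches 1 (happy)
74: 74 → 65 → 61 → 37 → 58 → 89 → 145 → 42 → 20 → 4 → 16 → 37  — repeats 37 (not happy)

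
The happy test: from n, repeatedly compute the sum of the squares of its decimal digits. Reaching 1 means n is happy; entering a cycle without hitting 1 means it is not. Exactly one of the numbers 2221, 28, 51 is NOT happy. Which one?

2221: 2221 → 13 → 10 → 1  — reaches 1 (happy)
28: 28 → 68 → 100 → 1  — reaches 1 (happy)
51: 51 → 26 → 40 → 16 → 37 → 58 → 89 → 145 → 42 → 20 → 4 → 16  — repeats 16 (not happy)

51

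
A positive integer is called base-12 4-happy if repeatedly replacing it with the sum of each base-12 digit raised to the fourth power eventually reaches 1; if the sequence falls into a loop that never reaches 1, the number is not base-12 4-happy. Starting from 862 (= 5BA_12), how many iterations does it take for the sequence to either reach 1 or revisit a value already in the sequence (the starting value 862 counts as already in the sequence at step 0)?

862 = (5,11,10)_12 → 5⁴ + 11⁴ + 10⁴ = 625 + 14641 + 10000 = 25266
25266 = (1,2,7,5,6)_12 → 1⁴ + 2⁴ + 7⁴ + 5⁴ + 6⁴ = 1 + 16 + 2401 + 625 + 1296 = 4339
4339 = (2,6,1,7)_12 → 2⁴ + 6⁴ + 1⁴ + 7⁴ = 16 + 1296 + 1 + 2401 = 3714
3714 = (2,1,9,6)_12 → 2⁴ + 1⁴ + 9⁴ + 6⁴ = 16 + 1 + 6561 + 1296 = 7874
7874 = (4,6,8,2)_12 → 4⁴ + 6⁴ + 8⁴ + 2⁴ = 256 + 1296 + 4096 + 16 = 5664
5664 = (3,3,4,0)_12 → 3⁴ + 3⁴ + 4⁴ + 0⁴ = 81 + 81 + 256 + 0 = 418
418 = (2,10,10)_12 → 2⁴ + 10⁴ + 10⁴ = 16 + 10000 + 10000 = 20016
20016 = (11,7,0,0)_12 → 11⁴ + 7⁴ + 0⁴ + 0⁴ = 14641 + 2401 + 0 + 0 = 17042
17042 = (9,10,4,2)_12 → 9⁴ + 10⁴ + 4⁴ + 2⁴ = 6561 + 10000 + 256 + 16 = 16833
16833 = (9,8,10,9)_12 → 9⁴ + 8⁴ + 10⁴ + 9⁴ = 6561 + 4096 + 10000 + 6561 = 27218
27218 = (1,3,9,0,2)_12 → 1⁴ + 3⁴ + 9⁴ + 0⁴ + 2⁴ = 1 + 81 + 6561 + 0 + 16 = 6659
6659 = (3,10,2,11)_12 → 3⁴ + 10⁴ + 2⁴ + 11⁴ = 81 + 10000 + 16 + 14641 = 24738
24738 = (1,2,3,9,6)_12 → 1⁴ + 2⁴ + 3⁴ + 9⁴ + 6⁴ = 1 + 16 + 81 + 6561 + 1296 = 7955
7955 = (4,7,2,11)_12 → 4⁴ + 7⁴ + 2⁴ + 11⁴ = 256 + 2401 + 16 + 14641 = 17314
17314 = (10,0,2,10)_12 → 10⁴ + 0⁴ + 2⁴ + 10⁴ = 10000 + 0 + 16 + 10000 = 20016  — 20016 repeats.
That took 15 steps.

15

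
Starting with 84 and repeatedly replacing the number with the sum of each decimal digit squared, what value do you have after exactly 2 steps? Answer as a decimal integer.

64

84 → 8² + 4² = 80
80 → 8² + 0² = 64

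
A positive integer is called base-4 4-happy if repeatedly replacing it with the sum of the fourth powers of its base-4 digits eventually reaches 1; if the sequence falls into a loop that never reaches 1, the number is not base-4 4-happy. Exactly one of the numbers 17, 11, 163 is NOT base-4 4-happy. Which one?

17: 17 → 2 → 16 → 1  — reaches 1 (base-4 4-happy)
11: 11 → 97 → 18 → 17 → 2 → 16 → 1  — reaches 1 (base-4 4-happy)
163: 163 → 113 → 83 → 83  — repeats 83 (not base-4 4-happy)

163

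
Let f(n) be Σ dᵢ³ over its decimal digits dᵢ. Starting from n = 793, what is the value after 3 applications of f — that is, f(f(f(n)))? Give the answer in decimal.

793 → 7³ + 9³ + 3³ = 1099
1099 → 1³ + 0³ + 9³ + 9³ = 1459
1459 → 1³ + 4³ + 5³ + 9³ = 919

919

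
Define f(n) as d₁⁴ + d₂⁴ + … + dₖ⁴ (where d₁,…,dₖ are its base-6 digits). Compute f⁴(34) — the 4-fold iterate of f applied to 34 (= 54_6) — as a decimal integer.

544

34 = (5,4)_6 → 5⁴ + 4⁴ = 625 + 256 = 881
881 = (4,0,2,5)_6 → 4⁴ + 0⁴ + 2⁴ + 5⁴ = 256 + 0 + 16 + 625 = 897
897 = (4,0,5,3)_6 → 4⁴ + 0⁴ + 5⁴ + 3⁴ = 256 + 0 + 625 + 81 = 962
962 = (4,2,4,2)_6 → 4⁴ + 2⁴ + 4⁴ + 2⁴ = 256 + 16 + 256 + 16 = 544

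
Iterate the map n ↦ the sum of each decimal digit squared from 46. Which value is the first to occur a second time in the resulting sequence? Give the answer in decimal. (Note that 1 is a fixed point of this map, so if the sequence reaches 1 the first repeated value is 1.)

89

46 → 4² + 6² = 16 + 36 = 52
52 → 5² + 2² = 25 + 4 = 29
29 → 2² + 9² = 4 + 81 = 85
85 → 8² + 5² = 64 + 25 = 89
89 → 8² + 9² = 64 + 81 = 145
145 → 1² + 4² + 5² = 1 + 16 + 25 = 42
42 → 4² + 2² = 16 + 4 = 20
20 → 2² + 0² = 4 + 0 = 4
4 → 4² = 16
16 → 1² + 6² = 1 + 36 = 37
37 → 3² + 7² = 9 + 49 = 58
58 → 5² + 8² = 25 + 64 = 89  — 89 already appeared earlier.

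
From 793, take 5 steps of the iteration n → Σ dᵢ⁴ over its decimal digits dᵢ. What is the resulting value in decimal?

4354

793 → 7⁴ + 9⁴ + 3⁴ = 2401 + 6561 + 81 = 9043
9043 → 9⁴ + 0⁴ + 4⁴ + 3⁴ = 6561 + 0 + 256 + 81 = 6898
6898 → 6⁴ + 8⁴ + 9⁴ + 8⁴ = 1296 + 4096 + 6561 + 4096 = 16049
16049 → 1⁴ + 6⁴ + 0⁴ + 4⁴ + 9⁴ = 1 + 1296 + 0 + 256 + 6561 = 8114
8114 → 8⁴ + 1⁴ + 1⁴ + 4⁴ = 4096 + 1 + 1 + 256 = 4354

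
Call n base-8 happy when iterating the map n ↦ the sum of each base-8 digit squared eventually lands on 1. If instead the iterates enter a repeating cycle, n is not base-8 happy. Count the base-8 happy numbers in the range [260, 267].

1

260: 260 → 32 → 16 → 4 → 16  — not base-8 happy
261: 261 → 41 → 26 → 13 → 26  — not base-8 happy
262: 262 → 52 → 52  — not base-8 happy
263: 263 → 65 → 2 → 4 → 16 → 4  — not base-8 happy
264: 264 → 17 → 5 → 25 → 10 → 5  — not base-8 happy
265: 265 → 18 → 8 → 1  — base-8 happy
266: 266 → 21 → 29 → 34 → 20 → 20  — not base-8 happy
267: 267 → 26 → 13 → 26  — not base-8 happy
base-8 happy: 265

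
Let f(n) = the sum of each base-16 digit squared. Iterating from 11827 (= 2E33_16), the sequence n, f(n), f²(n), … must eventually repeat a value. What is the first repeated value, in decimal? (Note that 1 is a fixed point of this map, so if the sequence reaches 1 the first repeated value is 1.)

169

11827 = (2,14,3,3)_16 → 2² + 14² + 3² + 3² = 4 + 196 + 9 + 9 = 218
218 = (13,10)_16 → 13² + 10² = 169 + 100 = 269
269 = (1,0,13)_16 → 1² + 0² + 13² = 1 + 0 + 169 = 170
170 = (10,10)_16 → 10² + 10² = 100 + 100 = 200
200 = (12,8)_16 → 12² + 8² = 144 + 64 = 208
208 = (13,0)_16 → 13² + 0² = 169 + 0 = 169
169 = (10,9)_16 → 10² + 9² = 100 + 81 = 181
181 = (11,5)_16 → 11² + 5² = 121 + 25 = 146
146 = (9,2)_16 → 9² + 2² = 81 + 4 = 85
85 = (5,5)_16 → 5² + 5² = 25 + 25 = 50
50 = (3,2)_16 → 3² + 2² = 9 + 4 = 13
13 = (13)_16 → 13² = 169  — 169 already appeared earlier.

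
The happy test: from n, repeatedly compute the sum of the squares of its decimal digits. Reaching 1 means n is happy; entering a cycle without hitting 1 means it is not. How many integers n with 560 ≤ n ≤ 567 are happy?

3

560: 560 → 61 → 37 → 58 → 89 → 145 → 42 → 20 → 4 → 16 → 37  — not happy
561: 561 → 62 → 40 → 16 → 37 → 58 → 89 → 145 → 42 → 20 → 4 → 16  — not happy
562: 562 → 65 → 61 → 37 → 58 → 89 → 145 → 42 → 20 → 4 → 16 → 37  — not happy
563: 563 → 70 → 49 → 97 → 130 → 10 → 1  — happy
564: 564 → 77 → 98 → 145 → 42 → 20 → 4 → 16 → 37 → 58 → 89 → 145  — not happy
565: 565 → 86 → 100 → 1  — happy
566: 566 → 97 → 130 → 10 → 1  — happy
567: 567 → 110 → 2 → 4 → 16 → 37 → 58 → 89 → 145 → 42 → 20 → 4  — not happy
happy: 563, 565, 566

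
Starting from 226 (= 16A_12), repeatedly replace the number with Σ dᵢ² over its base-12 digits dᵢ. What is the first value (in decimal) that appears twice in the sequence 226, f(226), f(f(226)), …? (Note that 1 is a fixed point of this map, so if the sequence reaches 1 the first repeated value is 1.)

226 = (1,6,10)_12 → 1² + 6² + 10² = 137
137 = (11,5)_12 → 11² + 5² = 146
146 = (1,0,2)_12 → 1² + 0² + 2² = 5
5 = (5)_12 → 5² = 25
25 = (2,1)_12 → 2² + 1² = 5  — 5 already appeared earlier.

5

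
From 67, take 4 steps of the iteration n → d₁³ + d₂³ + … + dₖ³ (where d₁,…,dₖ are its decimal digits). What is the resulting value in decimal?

514

67 → 6³ + 7³ = 216 + 343 = 559
559 → 5³ + 5³ + 9³ = 125 + 125 + 729 = 979
979 → 9³ + 7³ + 9³ = 729 + 343 + 729 = 1801
1801 → 1³ + 8³ + 0³ + 1³ = 1 + 512 + 0 + 1 = 514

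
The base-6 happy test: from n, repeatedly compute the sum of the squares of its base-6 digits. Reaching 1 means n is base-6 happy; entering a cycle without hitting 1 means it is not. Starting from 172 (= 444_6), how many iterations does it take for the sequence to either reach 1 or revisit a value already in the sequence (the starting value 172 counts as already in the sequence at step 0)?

10

172 = (4,4,4)_6 → 4² + 4² + 4² = 16 + 16 + 16 = 48
48 = (1,2,0)_6 → 1² + 2² + 0² = 1 + 4 + 0 = 5
5 = (5)_6 → 5² = 25
25 = (4,1)_6 → 4² + 1² = 16 + 1 = 17
17 = (2,5)_6 → 2² + 5² = 4 + 25 = 29
29 = (4,5)_6 → 4² + 5² = 16 + 25 = 41
41 = (1,0,5)_6 → 1² + 0² + 5² = 1 + 0 + 25 = 26
26 = (4,2)_6 → 4² + 2² = 16 + 4 = 20
20 = (3,2)_6 → 3² + 2² = 9 + 4 = 13
13 = (2,1)_6 → 2² + 1² = 4 + 1 = 5  — 5 repeats.
That took 10 steps.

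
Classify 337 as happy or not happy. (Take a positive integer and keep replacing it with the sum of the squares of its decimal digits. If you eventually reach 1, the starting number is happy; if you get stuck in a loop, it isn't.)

337 → 3² + 3² + 7² = 67
67 → 6² + 7² = 85
85 → 8² + 5² = 89
89 → 8² + 9² = 145
145 → 1² + 4² + 5² = 42
42 → 4² + 2² = 20
20 → 2² + 0² = 4
4 → 4² = 16
16 → 1² + 6² = 37
37 → 3² + 7² = 58
58 → 5² + 8² = 89  — 89 already seen; the sequence cycles without reaching 1.

not happy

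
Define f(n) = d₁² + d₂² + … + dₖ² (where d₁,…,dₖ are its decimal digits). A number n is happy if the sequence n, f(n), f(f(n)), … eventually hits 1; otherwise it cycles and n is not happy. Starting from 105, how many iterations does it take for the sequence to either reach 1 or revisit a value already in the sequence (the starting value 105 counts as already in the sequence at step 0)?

105 → 26
26 → 40
40 → 16
16 → 37
37 → 58
58 → 89
89 → 145
145 → 42
42 → 20
20 → 4
4 → 16  — 16 repeats.
That took 11 steps.

11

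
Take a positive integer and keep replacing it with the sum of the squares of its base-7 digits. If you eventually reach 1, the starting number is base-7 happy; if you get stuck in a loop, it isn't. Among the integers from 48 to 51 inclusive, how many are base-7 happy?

1

48: 48 → 72 → 14 → 4 → 16 → 8 → 2 → 4  (repeats 4)
49: 49 → 1  (reaches 1)
50: 50 → 2 → 4 → 16 → 8 → 2  (repeats 2)
51: 51 → 5 → 25 → 25  (repeats 25)
base-7 happy: 49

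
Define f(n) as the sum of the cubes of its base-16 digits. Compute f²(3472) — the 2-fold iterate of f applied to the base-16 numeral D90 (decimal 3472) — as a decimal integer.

4291

3472 = (13,9,0)_16 → 13³ + 9³ + 0³ = 2197 + 729 + 0 = 2926
2926 = (11,6,14)_16 → 11³ + 6³ + 14³ = 1331 + 216 + 2744 = 4291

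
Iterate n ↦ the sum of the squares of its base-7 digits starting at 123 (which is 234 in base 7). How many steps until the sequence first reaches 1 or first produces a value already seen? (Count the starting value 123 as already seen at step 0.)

5

123 = (2,3,4)_7 → 2² + 3² + 4² = 29
29 = (4,1)_7 → 4² + 1² = 17
17 = (2,3)_7 → 2² + 3² = 13
13 = (1,6)_7 → 1² + 6² = 37
37 = (5,2)_7 → 5² + 2² = 29  — 29 repeats.
That took 5 steps.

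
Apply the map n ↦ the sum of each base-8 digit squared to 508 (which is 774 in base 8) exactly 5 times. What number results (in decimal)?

26

508 = (7,7,4)_8 → 7² + 7² + 4² = 114
114 = (1,6,2)_8 → 1² + 6² + 2² = 41
41 = (5,1)_8 → 5² + 1² = 26
26 = (3,2)_8 → 3² + 2² = 13
13 = (1,5)_8 → 1² + 5² = 26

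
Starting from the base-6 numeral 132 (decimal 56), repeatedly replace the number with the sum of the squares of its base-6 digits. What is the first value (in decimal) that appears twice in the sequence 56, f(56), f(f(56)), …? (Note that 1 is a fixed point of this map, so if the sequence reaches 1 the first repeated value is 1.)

56 = (1,3,2)_6 → 1² + 3² + 2² = 1 + 9 + 4 = 14
14 = (2,2)_6 → 2² + 2² = 4 + 4 = 8
8 = (1,2)_6 → 1² + 2² = 1 + 4 = 5
5 = (5)_6 → 5² = 25
25 = (4,1)_6 → 4² + 1² = 16 + 1 = 17
17 = (2,5)_6 → 2² + 5² = 4 + 25 = 29
29 = (4,5)_6 → 4² + 5² = 16 + 25 = 41
41 = (1,0,5)_6 → 1² + 0² + 5² = 1 + 0 + 25 = 26
26 = (4,2)_6 → 4² + 2² = 16 + 4 = 20
20 = (3,2)_6 → 3² + 2² = 9 + 4 = 13
13 = (2,1)_6 → 2² + 1² = 4 + 1 = 5  — 5 already appeared earlier.

5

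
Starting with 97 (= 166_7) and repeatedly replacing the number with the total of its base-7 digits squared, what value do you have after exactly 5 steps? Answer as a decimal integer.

97 = (1,6,6)_7 → 1² + 6² + 6² = 73
73 = (1,3,3)_7 → 1² + 3² + 3² = 19
19 = (2,5)_7 → 2² + 5² = 29
29 = (4,1)_7 → 4² + 1² = 17
17 = (2,3)_7 → 2² + 3² = 13

13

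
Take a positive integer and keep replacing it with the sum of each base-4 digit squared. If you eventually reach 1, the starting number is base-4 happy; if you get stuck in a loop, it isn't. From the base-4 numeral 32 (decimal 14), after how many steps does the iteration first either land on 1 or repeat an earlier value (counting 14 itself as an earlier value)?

5

14 = (3,2)_4 → 3² + 2² = 9 + 4 = 13
13 = (3,1)_4 → 3² + 1² = 9 + 1 = 10
10 = (2,2)_4 → 2² + 2² = 4 + 4 = 8
8 = (2,0)_4 → 2² + 0² = 4 + 0 = 4
4 = (1,0)_4 → 1² + 0² = 1 + 0 = 1  — reached 1.
That took 5 steps.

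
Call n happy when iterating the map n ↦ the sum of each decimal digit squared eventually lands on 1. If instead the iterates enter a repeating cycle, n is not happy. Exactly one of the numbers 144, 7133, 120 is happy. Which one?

7133

144: 144 → 33 → 18 → 65 → 61 → 37 → 58 → 89 → 145 → 42 → 20 → 4 → 16 → 37  — repeats 37 (not happy)
7133: 7133 → 68 → 100 → 1  — reaches 1 (happy)
120: 120 → 5 → 25 → 29 → 85 → 89 → 145 → 42 → 20 → 4 → 16 → 37 → 58 → 89  — repeats 89 (not happy)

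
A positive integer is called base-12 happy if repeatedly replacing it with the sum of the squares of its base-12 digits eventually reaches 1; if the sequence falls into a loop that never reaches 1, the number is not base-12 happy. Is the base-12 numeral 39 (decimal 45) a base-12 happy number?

not base-12 happy

45 = (3,9)_12 → 3² + 9² = 90
90 = (7,6)_12 → 7² + 6² = 85
85 = (7,1)_12 → 7² + 1² = 50
50 = (4,2)_12 → 4² + 2² = 20
20 = (1,8)_12 → 1² + 8² = 65
65 = (5,5)_12 → 5² + 5² = 50  — 50 already seen; the sequence cycles without reaching 1.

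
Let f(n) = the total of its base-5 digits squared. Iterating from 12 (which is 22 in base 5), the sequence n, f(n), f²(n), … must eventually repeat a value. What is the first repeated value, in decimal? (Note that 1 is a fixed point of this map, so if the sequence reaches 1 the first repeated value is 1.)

10

12 = (2,2)_5 → 2² + 2² = 8
8 = (1,3)_5 → 1² + 3² = 10
10 = (2,0)_5 → 2² + 0² = 4
4 = (4)_5 → 4² = 16
16 = (3,1)_5 → 3² + 1² = 10  — 10 already appeared earlier.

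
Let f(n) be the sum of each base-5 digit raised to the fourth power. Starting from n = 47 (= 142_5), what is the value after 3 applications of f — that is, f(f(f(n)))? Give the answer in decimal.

353

47 = (1,4,2)_5 → 1⁴ + 4⁴ + 2⁴ = 1 + 256 + 16 = 273
273 = (2,0,4,3)_5 → 2⁴ + 0⁴ + 4⁴ + 3⁴ = 16 + 0 + 256 + 81 = 353
353 = (2,4,0,3)_5 → 2⁴ + 4⁴ + 0⁴ + 3⁴ = 16 + 256 + 0 + 81 = 353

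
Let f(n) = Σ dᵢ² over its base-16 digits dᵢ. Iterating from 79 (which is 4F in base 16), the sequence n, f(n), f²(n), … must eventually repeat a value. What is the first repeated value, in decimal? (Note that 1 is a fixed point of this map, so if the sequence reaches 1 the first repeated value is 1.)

169

79 = (4,15)_16 → 4² + 15² = 241
241 = (15,1)_16 → 15² + 1² = 226
226 = (14,2)_16 → 14² + 2² = 200
200 = (12,8)_16 → 12² + 8² = 208
208 = (13,0)_16 → 13² + 0² = 169
169 = (10,9)_16 → 10² + 9² = 181
181 = (11,5)_16 → 11² + 5² = 146
146 = (9,2)_16 → 9² + 2² = 85
85 = (5,5)_16 → 5² + 5² = 50
50 = (3,2)_16 → 3² + 2² = 13
13 = (13)_16 → 13² = 169  — 169 already appeared earlier.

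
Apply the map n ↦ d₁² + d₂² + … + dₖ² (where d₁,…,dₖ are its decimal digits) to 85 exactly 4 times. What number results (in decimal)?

20

85 → 8² + 5² = 89
89 → 8² + 9² = 145
145 → 1² + 4² + 5² = 42
42 → 4² + 2² = 20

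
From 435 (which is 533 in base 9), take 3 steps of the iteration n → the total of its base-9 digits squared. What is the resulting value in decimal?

53

435 = (5,3,3)_9 → 5² + 3² + 3² = 43
43 = (4,7)_9 → 4² + 7² = 65
65 = (7,2)_9 → 7² + 2² = 53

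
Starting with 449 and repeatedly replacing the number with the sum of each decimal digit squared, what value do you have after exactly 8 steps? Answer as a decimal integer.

449 → 113
113 → 11
11 → 2
2 → 4
4 → 16
16 → 37
37 → 58
58 → 89

89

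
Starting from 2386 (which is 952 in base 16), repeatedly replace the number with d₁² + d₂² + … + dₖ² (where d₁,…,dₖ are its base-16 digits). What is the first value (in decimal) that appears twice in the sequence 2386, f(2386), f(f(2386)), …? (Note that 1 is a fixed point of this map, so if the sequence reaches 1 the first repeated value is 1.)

1

2386 = (9,5,2)_16 → 110
110 = (6,14)_16 → 232
232 = (14,8)_16 → 260
260 = (1,0,4)_16 → 17
17 = (1,1)_16 → 2
2 = (2)_16 → 4
4 = (4)_16 → 16
16 = (1,0)_16 → 1  — reached the fixed point 1.
1 → 1, so 1 is the first repeated value.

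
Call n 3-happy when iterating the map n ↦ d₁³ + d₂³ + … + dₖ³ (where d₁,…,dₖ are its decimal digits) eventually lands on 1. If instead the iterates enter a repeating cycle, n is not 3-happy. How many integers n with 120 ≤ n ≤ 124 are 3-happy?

1

120: 120 → 9 → 729 → 1080 → 513 → 153 → 153  — not 3-happy
121: 121 → 10 → 1  — 3-happy
122: 122 → 17 → 344 → 155 → 251 → 134 → 92 → 737 → 713 → 371 → 371  — not 3-happy
123: 123 → 36 → 243 → 99 → 1458 → 702 → 351 → 153 → 153  — not 3-happy
124: 124 → 73 → 370 → 370  — not 3-happy
3-happy: 121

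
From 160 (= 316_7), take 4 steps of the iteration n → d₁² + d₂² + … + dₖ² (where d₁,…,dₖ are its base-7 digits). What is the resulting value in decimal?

160 = (3,1,6)_7 → 3² + 1² + 6² = 9 + 1 + 36 = 46
46 = (6,4)_7 → 6² + 4² = 36 + 16 = 52
52 = (1,0,3)_7 → 1² + 0² + 3² = 1 + 0 + 9 = 10
10 = (1,3)_7 → 1² + 3² = 1 + 9 = 10

10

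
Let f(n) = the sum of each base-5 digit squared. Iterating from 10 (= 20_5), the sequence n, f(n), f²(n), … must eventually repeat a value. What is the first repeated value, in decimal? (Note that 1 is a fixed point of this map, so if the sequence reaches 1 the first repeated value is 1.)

10 = (2,0)_5 → 2² + 0² = 4
4 = (4)_5 → 4² = 16
16 = (3,1)_5 → 3² + 1² = 10  — 10 already appeared earlier.

10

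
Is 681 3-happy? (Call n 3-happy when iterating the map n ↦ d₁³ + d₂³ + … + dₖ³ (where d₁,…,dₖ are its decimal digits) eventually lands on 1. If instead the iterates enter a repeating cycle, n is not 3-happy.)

681 → 6³ + 8³ + 1³ = 216 + 512 + 1 = 729
729 → 7³ + 2³ + 9³ = 343 + 8 + 729 = 1080
1080 → 1³ + 0³ + 8³ + 0³ = 1 + 0 + 512 + 0 = 513
513 → 5³ + 1³ + 3³ = 125 + 1 + 27 = 153
153 → 1³ + 5³ + 3³ = 1 + 125 + 27 = 153  — 153 already seen; the sequence cycles without reaching 1.

not 3-happy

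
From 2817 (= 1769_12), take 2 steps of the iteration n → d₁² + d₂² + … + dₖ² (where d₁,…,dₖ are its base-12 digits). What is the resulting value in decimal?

123

2817 = (1,7,6,9)_12 → 1² + 7² + 6² + 9² = 1 + 49 + 36 + 81 = 167
167 = (1,1,11)_12 → 1² + 1² + 11² = 1 + 1 + 121 = 123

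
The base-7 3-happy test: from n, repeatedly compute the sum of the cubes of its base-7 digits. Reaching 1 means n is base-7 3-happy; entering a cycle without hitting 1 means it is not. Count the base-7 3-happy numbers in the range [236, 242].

236: 236 → 314 → 440 → 434 → 218 → 92 → 218  — not base-7 3-happy
237: 237 → 405 → 219 → 99 → 9 → 9  — not base-7 3-happy
238: 238 → 280 → 250 → 250  — not base-7 3-happy
239: 239 → 281 → 251 → 341 → 557 → 137 → 197 → 65 → 17 → 35 → 125 → 251  — not base-7 3-happy
240: 240 → 288 → 342 → 648 → 282 → 258 → 342  — not base-7 3-happy
241: 241 → 307 → 433 → 343 → 1  — base-7 3-happy
242: 242 → 344 → 2 → 8 → 2  — not base-7 3-happy
base-7 3-happy: 241

1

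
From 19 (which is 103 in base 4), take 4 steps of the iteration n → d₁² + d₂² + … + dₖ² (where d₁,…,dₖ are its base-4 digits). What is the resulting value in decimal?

19 = (1,0,3)_4 → 1² + 0² + 3² = 1 + 0 + 9 = 10
10 = (2,2)_4 → 2² + 2² = 4 + 4 = 8
8 = (2,0)_4 → 2² + 0² = 4 + 0 = 4
4 = (1,0)_4 → 1² + 0² = 1 + 0 = 1

1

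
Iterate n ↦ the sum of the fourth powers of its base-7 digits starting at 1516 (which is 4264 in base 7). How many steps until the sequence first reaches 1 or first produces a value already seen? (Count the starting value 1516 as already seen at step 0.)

8

1516 = (4,2,6,4)_7 → 4⁴ + 2⁴ + 6⁴ + 4⁴ = 1824
1824 = (5,2,1,4)_7 → 5⁴ + 2⁴ + 1⁴ + 4⁴ = 898
898 = (2,4,2,2)_7 → 2⁴ + 4⁴ + 2⁴ + 2⁴ = 304
304 = (6,1,3)_7 → 6⁴ + 1⁴ + 3⁴ = 1378
1378 = (4,0,0,6)_7 → 4⁴ + 0⁴ + 0⁴ + 6⁴ = 1552
1552 = (4,3,4,5)_7 → 4⁴ + 3⁴ + 4⁴ + 5⁴ = 1218
1218 = (3,3,6,0)_7 → 3⁴ + 3⁴ + 6⁴ + 0⁴ = 1458
1458 = (4,1,5,2)_7 → 4⁴ + 1⁴ + 5⁴ + 2⁴ = 898  — 898 repeats.
That took 8 steps.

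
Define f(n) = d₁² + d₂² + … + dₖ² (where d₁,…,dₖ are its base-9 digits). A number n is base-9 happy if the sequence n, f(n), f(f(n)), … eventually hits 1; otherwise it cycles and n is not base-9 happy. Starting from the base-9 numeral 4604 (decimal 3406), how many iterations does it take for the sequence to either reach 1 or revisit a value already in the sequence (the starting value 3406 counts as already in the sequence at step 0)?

3406 = (4,6,0,4)_9 → 4² + 6² + 0² + 4² = 16 + 36 + 0 + 16 = 68
68 = (7,5)_9 → 7² + 5² = 49 + 25 = 74
74 = (8,2)_9 → 8² + 2² = 64 + 4 = 68  — 68 repeats.
That took 3 steps.

3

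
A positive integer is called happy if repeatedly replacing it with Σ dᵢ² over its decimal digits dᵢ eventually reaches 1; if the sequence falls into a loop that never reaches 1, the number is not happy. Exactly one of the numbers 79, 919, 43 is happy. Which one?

79: 79 → 130 → 10 → 1  — reaches 1 (happy)
919: 919 → 163 → 46 → 52 → 29 → 85 → 89 → 145 → 42 → 20 → 4 → 16 → 37 → 58 → 89  — repeats 89 (not happy)
43: 43 → 25 → 29 → 85 → 89 → 145 → 42 → 20 → 4 → 16 → 37 → 58 → 89  — repeats 89 (not happy)

79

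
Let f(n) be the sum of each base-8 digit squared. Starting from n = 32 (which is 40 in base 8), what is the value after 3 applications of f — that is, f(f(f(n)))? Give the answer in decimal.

32 = (4,0)_8 → 16
16 = (2,0)_8 → 4
4 = (4)_8 → 16

16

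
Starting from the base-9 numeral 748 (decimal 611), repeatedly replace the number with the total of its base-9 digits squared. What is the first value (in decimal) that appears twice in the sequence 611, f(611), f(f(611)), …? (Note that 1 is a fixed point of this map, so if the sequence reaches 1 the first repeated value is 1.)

65

611 = (7,4,8)_9 → 129
129 = (1,5,3)_9 → 35
35 = (3,8)_9 → 73
73 = (8,1)_9 → 65
65 = (7,2)_9 → 53
53 = (5,8)_9 → 89
89 = (1,0,8)_9 → 65  — 65 already appeared earlier.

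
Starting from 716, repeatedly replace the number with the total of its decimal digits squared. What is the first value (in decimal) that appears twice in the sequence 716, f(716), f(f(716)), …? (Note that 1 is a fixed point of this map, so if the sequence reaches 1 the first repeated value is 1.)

716 → 7² + 1² + 6² = 49 + 1 + 36 = 86
86 → 8² + 6² = 64 + 36 = 100
100 → 1² + 0² + 0² = 1 + 0 + 0 = 1  — reached the fixed point 1.
1 → 1, so 1 is the first repeated value.

1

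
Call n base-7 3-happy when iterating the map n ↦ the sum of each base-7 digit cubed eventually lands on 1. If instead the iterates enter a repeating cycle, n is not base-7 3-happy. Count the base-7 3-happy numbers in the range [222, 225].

222: 222 → 216 → 288 → 342 → 648 → 282 → 258 → 342  (repeats 342)
223: 223 → 307 → 433 → 343 → 1  (reaches 1)
224: 224 → 128 → 80 → 92 → 218 → 92  (repeats 92)
225: 225 → 129 → 99 → 9 → 9  (repeats 9)
base-7 3-happy: 223

1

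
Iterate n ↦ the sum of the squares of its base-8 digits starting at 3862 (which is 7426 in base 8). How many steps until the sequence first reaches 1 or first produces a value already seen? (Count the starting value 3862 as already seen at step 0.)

3862 = (7,4,2,6)_8 → 7² + 4² + 2² + 6² = 49 + 16 + 4 + 36 = 105
105 = (1,5,1)_8 → 1² + 5² + 1² = 1 + 25 + 1 = 27
27 = (3,3)_8 → 3² + 3² = 9 + 9 = 18
18 = (2,2)_8 → 2² + 2² = 4 + 4 = 8
8 = (1,0)_8 → 1² + 0² = 1 + 0 = 1  — reached 1.
That took 5 steps.

5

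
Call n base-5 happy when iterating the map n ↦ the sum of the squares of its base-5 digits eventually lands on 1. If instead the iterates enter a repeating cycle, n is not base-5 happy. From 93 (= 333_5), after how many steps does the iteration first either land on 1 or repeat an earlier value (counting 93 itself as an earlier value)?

3

93 = (3,3,3)_5 → 3² + 3² + 3² = 9 + 9 + 9 = 27
27 = (1,0,2)_5 → 1² + 0² + 2² = 1 + 0 + 4 = 5
5 = (1,0)_5 → 1² + 0² = 1 + 0 = 1  — reached 1.
That took 3 steps.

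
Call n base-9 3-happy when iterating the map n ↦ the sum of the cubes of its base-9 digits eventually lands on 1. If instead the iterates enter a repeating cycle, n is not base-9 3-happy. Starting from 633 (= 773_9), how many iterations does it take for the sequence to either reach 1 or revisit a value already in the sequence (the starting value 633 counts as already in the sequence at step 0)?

6

633 = (7,7,3)_9 → 7³ + 7³ + 3³ = 343 + 343 + 27 = 713
713 = (8,7,2)_9 → 8³ + 7³ + 2³ = 512 + 343 + 8 = 863
863 = (1,1,5,8)_9 → 1³ + 1³ + 5³ + 8³ = 1 + 1 + 125 + 512 = 639
639 = (7,8,0)_9 → 7³ + 8³ + 0³ = 343 + 512 + 0 = 855
855 = (1,1,5,0)_9 → 1³ + 1³ + 5³ + 0³ = 1 + 1 + 125 + 0 = 127
127 = (1,5,1)_9 → 1³ + 5³ + 1³ = 1 + 125 + 1 = 127  — 127 repeats.
That took 6 steps.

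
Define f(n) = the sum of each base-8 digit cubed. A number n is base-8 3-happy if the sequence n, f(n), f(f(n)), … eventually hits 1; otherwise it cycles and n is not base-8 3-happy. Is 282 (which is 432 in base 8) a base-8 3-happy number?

not base-8 3-happy

282 = (4,3,2)_8 → 4³ + 3³ + 2³ = 99
99 = (1,4,3)_8 → 1³ + 4³ + 3³ = 92
92 = (1,3,4)_8 → 1³ + 3³ + 4³ = 92  — 92 already seen; the sequence cycles without reaching 1.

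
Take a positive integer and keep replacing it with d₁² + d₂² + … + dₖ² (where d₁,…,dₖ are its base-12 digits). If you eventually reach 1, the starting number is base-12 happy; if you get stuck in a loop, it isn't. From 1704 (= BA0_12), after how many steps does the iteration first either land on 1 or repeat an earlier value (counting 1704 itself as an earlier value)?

1704 = (11,10,0)_12 → 221
221 = (1,6,5)_12 → 62
62 = (5,2)_12 → 29
29 = (2,5)_12 → 29  — 29 repeats.
That took 4 steps.

4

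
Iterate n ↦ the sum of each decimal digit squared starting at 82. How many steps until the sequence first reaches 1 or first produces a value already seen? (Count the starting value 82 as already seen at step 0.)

82 → 68
68 → 100
100 → 1  — reached 1.
That took 3 steps.

3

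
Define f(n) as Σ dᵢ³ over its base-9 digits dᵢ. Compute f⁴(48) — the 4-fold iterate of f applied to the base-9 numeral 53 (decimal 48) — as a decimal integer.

48 = (5,3)_9 → 5³ + 3³ = 125 + 27 = 152
152 = (1,7,8)_9 → 1³ + 7³ + 8³ = 1 + 343 + 512 = 856
856 = (1,1,5,1)_9 → 1³ + 1³ + 5³ + 1³ = 1 + 1 + 125 + 1 = 128
128 = (1,5,2)_9 → 1³ + 5³ + 2³ = 1 + 125 + 8 = 134

134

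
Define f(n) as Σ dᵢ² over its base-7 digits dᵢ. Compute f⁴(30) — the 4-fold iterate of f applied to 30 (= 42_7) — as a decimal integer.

2

30 = (4,2)_7 → 20
20 = (2,6)_7 → 40
40 = (5,5)_7 → 50
50 = (1,0,1)_7 → 2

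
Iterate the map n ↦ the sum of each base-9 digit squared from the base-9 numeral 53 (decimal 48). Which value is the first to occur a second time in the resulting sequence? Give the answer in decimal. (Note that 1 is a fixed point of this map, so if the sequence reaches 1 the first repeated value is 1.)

48 = (5,3)_9 → 34
34 = (3,7)_9 → 58
58 = (6,4)_9 → 52
52 = (5,7)_9 → 74
74 = (8,2)_9 → 68
68 = (7,5)_9 → 74  — 74 already appeared earlier.

74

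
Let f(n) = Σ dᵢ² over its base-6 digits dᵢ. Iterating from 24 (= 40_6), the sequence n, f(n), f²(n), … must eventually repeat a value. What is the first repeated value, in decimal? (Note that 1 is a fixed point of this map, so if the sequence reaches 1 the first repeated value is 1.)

20

24 = (4,0)_6 → 4² + 0² = 16
16 = (2,4)_6 → 2² + 4² = 20
20 = (3,2)_6 → 3² + 2² = 13
13 = (2,1)_6 → 2² + 1² = 5
5 = (5)_6 → 5² = 25
25 = (4,1)_6 → 4² + 1² = 17
17 = (2,5)_6 → 2² + 5² = 29
29 = (4,5)_6 → 4² + 5² = 41
41 = (1,0,5)_6 → 1² + 0² + 5² = 26
26 = (4,2)_6 → 4² + 2² = 20  — 20 already appeared earlier.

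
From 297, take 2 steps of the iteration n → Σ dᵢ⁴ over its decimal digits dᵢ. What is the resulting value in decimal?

297 → 8978
8978 → 17154

17154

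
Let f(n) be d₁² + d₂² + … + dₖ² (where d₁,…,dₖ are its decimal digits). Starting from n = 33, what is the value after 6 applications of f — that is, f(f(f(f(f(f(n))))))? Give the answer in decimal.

89

33 → 3² + 3² = 18
18 → 1² + 8² = 65
65 → 6² + 5² = 61
61 → 6² + 1² = 37
37 → 3² + 7² = 58
58 → 5² + 8² = 89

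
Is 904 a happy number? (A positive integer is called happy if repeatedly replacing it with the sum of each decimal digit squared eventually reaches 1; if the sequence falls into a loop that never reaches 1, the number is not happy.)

904 → 9² + 0² + 4² = 97
97 → 9² + 7² = 130
130 → 1² + 3² + 0² = 10
10 → 1² + 0² = 1  — reached 1.

happy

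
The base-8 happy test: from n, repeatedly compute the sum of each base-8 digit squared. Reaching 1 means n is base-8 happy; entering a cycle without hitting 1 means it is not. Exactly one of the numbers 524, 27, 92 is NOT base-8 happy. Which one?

524: 524 → 18 → 8 → 1  — reaches 1 (base-8 happy)
27: 27 → 18 → 8 → 1  — reaches 1 (base-8 happy)
92: 92 → 26 → 13 → 26  — repeats 26 (not base-8 happy)

92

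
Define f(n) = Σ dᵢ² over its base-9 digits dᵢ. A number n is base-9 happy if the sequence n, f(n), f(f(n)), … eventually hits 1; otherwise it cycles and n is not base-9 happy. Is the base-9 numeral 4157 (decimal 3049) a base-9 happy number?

3049 = (4,1,5,7)_9 → 4² + 1² + 5² + 7² = 91
91 = (1,1,1)_9 → 1² + 1² + 1² = 3
3 = (3)_9 → 3² = 9
9 = (1,0)_9 → 1² + 0² = 1  — reached 1.

base-9 happy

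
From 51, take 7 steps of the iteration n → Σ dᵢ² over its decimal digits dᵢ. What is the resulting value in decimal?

51 → 5² + 1² = 25 + 1 = 26
26 → 2² + 6² = 4 + 36 = 40
40 → 4² + 0² = 16 + 0 = 16
16 → 1² + 6² = 1 + 36 = 37
37 → 3² + 7² = 9 + 49 = 58
58 → 5² + 8² = 25 + 64 = 89
89 → 8² + 9² = 64 + 81 = 145

145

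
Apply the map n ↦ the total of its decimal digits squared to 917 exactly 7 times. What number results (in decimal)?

917 → 9² + 1² + 7² = 81 + 1 + 49 = 131
131 → 1² + 3² + 1² = 1 + 9 + 1 = 11
11 → 1² + 1² = 1 + 1 = 2
2 → 2² = 4
4 → 4² = 16
16 → 1² + 6² = 1 + 36 = 37
37 → 3² + 7² = 9 + 49 = 58

58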